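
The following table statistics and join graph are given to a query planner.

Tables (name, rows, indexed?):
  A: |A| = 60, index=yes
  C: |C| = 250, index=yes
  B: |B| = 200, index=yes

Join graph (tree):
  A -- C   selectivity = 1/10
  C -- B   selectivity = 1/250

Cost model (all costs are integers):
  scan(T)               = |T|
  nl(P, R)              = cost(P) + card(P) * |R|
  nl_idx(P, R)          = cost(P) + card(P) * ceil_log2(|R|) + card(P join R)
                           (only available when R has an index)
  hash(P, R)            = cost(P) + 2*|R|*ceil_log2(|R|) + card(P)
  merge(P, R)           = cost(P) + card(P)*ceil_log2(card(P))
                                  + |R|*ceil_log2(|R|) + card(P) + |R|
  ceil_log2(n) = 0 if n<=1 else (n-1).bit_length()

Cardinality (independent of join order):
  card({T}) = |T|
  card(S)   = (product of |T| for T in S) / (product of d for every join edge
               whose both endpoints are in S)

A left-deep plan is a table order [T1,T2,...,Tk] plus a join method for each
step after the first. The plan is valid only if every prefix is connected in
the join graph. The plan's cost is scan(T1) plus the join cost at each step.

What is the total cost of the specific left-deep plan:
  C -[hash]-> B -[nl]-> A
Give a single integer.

15700

step 1: scan C: cost=250, card=250
step 2: join B via hash
    card(P join B) = 250*200/(250) = 200
    cost = 250 + 2*200*8 + 250 = 3700
step 3: join A via nl
    card(P join A) = 200*60/(10) = 1200
    cost = 3700 + 200*60 = 15700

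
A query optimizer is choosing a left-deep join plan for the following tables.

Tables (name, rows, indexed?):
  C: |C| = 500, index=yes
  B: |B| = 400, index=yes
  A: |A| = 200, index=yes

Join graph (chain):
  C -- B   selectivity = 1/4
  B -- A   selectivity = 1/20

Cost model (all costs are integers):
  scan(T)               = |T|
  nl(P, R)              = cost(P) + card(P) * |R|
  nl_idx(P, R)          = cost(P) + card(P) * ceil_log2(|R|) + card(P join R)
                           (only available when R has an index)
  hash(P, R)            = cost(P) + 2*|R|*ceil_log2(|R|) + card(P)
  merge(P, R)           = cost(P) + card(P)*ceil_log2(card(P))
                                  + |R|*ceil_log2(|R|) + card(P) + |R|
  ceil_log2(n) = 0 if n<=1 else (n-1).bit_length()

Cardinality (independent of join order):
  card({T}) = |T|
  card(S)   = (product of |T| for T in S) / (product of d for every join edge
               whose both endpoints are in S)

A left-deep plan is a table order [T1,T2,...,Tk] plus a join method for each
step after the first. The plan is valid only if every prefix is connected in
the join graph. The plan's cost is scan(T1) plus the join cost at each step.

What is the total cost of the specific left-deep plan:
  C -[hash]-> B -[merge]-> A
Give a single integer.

860000

step 1: scan C: cost=500, card=500
step 2: join B via hash
    card(P join B) = 500*400/(4) = 50000
    cost = 500 + 2*400*9 + 500 = 8200
step 3: join A via merge
    card(P join A) = 50000*200/(20) = 500000
    cost = 8200 + 50000*16 + 200*8 + 50000 + 200 = 860000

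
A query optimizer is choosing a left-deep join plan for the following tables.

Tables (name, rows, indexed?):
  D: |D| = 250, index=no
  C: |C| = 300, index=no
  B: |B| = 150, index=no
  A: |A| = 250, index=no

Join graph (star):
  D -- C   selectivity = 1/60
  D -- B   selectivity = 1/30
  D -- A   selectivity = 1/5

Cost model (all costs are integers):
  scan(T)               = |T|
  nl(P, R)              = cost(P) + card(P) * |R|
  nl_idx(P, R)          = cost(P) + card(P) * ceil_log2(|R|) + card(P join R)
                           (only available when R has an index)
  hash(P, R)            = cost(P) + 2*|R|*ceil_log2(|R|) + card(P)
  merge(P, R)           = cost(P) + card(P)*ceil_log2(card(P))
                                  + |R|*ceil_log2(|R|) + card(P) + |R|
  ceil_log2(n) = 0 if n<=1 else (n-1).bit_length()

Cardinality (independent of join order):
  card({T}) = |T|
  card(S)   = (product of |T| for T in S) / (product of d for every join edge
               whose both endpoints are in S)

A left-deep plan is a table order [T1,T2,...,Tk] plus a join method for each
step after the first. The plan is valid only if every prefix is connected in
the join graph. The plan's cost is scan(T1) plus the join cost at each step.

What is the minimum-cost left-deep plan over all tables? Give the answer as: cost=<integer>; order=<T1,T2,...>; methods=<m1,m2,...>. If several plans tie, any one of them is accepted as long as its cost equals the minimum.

cost=18500; order=C,D,B,A; methods=hash,hash,hash

Selinger DP (subsets sized 1..n):
  {D}: scan cost=250, card=250
  {C}: scan cost=300, card=300
  {B}: scan cost=150, card=150
  {A}: scan cost=250, card=250
  {CD}: card=1250; try (D,hash)→4600, (C,merge)→5500, (D,merge)→5550, (C,hash)→5900, (C,nl)→75250, (D,nl)→75300; best=4600 via (D,hash)
  {BD}: card=1250; try (B,hash)→2900, (D,merge)→3750, (B,merge)→3850, (D,hash)→4300, (D,nl)→37650, (B,nl)→37750; best=2900 via (B,hash)
  {AD}: card=12500; try (D,hash)→4500, (A,hash)→4500, (D,merge)→4750, (A,merge)→4750, (D,nl)→62750, (A,nl)→62750; best=4500 via (D,hash)
  {BCD}: card=6250; try (B,hash)→8250, (C,hash)→9550, (C,merge)→20900, (B,merge)→20950, (B,nl)→192100, (C,nl)→377900; best=8250 via (B,hash)
  {ACD}: card=62500; try (A,hash)→9850, (A,merge)→21850, (C,hash)→22400, (C,merge)→195000, (A,nl)→317100, (C,nl)→3754500; best=9850 via (A,hash)
  {ABD}: card=62500; try (A,hash)→8150, (B,hash)→19400, (A,merge)→20150, (B,merge)→193350, (A,nl)→315400, (B,nl)→1879500; best=8150 via (A,hash)
  {ABCD}: card=312500; try (A,hash)→18500, (B,hash)→74750, (C,hash)→76050, (A,merge)→98000, (C,merge)→1073650, (B,merge)→1073700 …(+3); best=18500 via (A,hash)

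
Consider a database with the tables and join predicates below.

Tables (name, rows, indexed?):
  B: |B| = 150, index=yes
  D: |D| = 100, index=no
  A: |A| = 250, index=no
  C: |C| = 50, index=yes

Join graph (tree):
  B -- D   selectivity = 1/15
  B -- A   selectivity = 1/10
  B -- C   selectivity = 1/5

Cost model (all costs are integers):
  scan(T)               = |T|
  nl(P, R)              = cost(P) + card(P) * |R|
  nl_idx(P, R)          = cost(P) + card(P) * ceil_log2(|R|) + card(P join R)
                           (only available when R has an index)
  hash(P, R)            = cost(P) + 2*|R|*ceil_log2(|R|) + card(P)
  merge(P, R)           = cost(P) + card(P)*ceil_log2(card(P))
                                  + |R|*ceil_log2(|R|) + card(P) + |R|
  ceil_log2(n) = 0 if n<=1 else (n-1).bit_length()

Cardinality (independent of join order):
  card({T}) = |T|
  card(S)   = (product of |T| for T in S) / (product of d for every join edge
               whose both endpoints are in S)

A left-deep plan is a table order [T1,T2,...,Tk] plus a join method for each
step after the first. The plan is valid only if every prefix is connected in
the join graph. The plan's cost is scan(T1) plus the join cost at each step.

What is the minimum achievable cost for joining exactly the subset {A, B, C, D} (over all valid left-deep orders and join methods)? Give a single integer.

Selinger DP over subsets of {A,B,C,D}:
  {B}: scan cost=150, card=150
  {D}: scan cost=100, card=100
  {A}: scan cost=250, card=250
  {C}: scan cost=50, card=50
  {BD}: card=1000; try (D,hash)→1700, (B,nl_idx)→1900, (B,merge)→2250, (D,merge)→2300, (B,hash)→2600, (B,nl)→15100 …(+1); best=1700 via (D,hash)
  {AB}: card=3750; try (B,hash)→2900, (A,merge)→3750, (B,merge)→3850, (A,hash)→4300, (B,nl_idx)→6000, (A,nl)→37650 …(+1); best=2900 via (B,hash)
  {BC}: card=1500; try (C,hash)→900, (B,merge)→1750, (C,merge)→1850, (B,nl_idx)→1950, (B,hash)→2500, (C,nl_idx)→2550 …(+2); best=900 via (C,hash)
  {ABD}: card=25000; try (A,hash)→6700, (D,hash)→8050, (A,merge)→14950, (D,merge)→52450, (A,nl)→251700, (D,nl)→377900; best=6700 via (A,hash)
  {BCD}: card=10000; try (C,hash)→3300, (D,hash)→3800, (C,merge)→13050, (C,nl_idx)→17700, (D,merge)→19700, (C,nl)→51700 …(+1); best=3300 via (C,hash)
  {ABC}: card=37500; try (A,hash)→6400, (C,hash)→7250, (A,merge)→21150, (C,merge)→52000, (C,nl_idx)→62900, (C,nl)→190400 …(+1); best=6400 via (A,hash)
  {ABCD}: card=250000; try (A,hash)→17300, (C,hash)→32300, (D,hash)→45300, (A,merge)→155550, (C,nl_idx)→406700, (C,merge)→407050 …(+4); best=17300 via (A,hash)

17300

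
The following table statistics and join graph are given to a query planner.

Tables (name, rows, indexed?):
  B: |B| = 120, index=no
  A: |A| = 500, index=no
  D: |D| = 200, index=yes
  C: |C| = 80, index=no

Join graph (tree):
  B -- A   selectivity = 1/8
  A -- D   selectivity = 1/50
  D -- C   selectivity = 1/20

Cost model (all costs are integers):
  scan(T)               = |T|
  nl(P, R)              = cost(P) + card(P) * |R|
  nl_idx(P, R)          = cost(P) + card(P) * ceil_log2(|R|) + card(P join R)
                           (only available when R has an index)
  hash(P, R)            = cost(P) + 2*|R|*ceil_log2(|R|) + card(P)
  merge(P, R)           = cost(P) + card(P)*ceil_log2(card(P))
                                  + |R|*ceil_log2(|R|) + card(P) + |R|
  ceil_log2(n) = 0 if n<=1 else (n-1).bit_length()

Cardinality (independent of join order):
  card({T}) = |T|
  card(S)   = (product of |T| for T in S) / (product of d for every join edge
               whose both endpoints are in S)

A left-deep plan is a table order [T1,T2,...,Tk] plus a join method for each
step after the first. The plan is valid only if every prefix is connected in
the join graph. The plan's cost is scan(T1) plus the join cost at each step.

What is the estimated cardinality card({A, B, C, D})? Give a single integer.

120000

Tables in S: A(500), B(120), C(80), D(200)
Edges inside S: B-A(d=8), A-D(d=50), D-C(d=20)
numerator = 500 * 120 * 80 * 200 = 960000000
denominator = 8 * 50 * 20 = 8000
card(S) = 960000000 / 8000 = 120000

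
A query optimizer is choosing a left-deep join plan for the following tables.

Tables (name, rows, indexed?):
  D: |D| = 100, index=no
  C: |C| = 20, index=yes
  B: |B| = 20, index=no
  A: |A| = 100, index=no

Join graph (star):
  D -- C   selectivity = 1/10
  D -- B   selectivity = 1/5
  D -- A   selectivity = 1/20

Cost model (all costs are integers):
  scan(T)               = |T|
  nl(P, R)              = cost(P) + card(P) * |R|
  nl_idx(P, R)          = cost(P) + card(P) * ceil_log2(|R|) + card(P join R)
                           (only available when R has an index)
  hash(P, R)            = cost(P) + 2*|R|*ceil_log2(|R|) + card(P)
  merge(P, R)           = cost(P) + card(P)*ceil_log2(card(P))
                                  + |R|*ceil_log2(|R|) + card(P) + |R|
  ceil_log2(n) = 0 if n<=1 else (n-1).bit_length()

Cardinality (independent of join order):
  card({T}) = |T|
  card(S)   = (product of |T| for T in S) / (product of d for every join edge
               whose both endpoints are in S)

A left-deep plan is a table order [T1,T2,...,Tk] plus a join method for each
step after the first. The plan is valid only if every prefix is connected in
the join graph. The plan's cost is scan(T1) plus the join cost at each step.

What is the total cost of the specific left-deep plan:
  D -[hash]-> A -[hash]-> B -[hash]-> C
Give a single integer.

4500

step 1: scan D: cost=100, card=100
step 2: join A via hash
    card(P join A) = 100*100/(20) = 500
    cost = 100 + 2*100*7 + 100 = 1600
step 3: join B via hash
    card(P join B) = 500*20/(5) = 2000
    cost = 1600 + 2*20*5 + 500 = 2300
step 4: join C via hash
    card(P join C) = 2000*20/(10) = 4000
    cost = 2300 + 2*20*5 + 2000 = 4500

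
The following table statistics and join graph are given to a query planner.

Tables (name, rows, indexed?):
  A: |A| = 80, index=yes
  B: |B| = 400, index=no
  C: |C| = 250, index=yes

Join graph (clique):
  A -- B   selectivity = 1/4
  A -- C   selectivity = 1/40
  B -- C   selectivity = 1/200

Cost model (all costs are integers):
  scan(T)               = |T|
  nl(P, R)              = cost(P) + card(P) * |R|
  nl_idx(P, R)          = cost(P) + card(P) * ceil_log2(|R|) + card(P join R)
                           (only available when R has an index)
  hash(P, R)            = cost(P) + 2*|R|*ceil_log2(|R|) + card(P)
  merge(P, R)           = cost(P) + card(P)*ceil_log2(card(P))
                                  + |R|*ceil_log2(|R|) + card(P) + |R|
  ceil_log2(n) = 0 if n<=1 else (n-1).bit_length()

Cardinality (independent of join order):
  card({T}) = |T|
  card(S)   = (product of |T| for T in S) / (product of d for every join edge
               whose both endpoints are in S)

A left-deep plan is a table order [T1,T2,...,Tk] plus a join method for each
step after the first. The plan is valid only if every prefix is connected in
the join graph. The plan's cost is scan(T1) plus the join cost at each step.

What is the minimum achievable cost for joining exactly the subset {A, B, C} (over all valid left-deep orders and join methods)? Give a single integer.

5720

Selinger DP over subsets of {A,B,C}:
  {A}: scan cost=80, card=80
  {B}: scan cost=400, card=400
  {C}: scan cost=250, card=250
  {AB}: card=8000; try (A,hash)→1920, (B,merge)→4720, (A,merge)→5040, (B,hash)→7360, (A,nl_idx)→11200, (B,nl)→32080 …(+1); best=1920 via (A,hash)
  {AC}: card=500; try (C,nl_idx)→1220, (A,hash)→1620, (A,nl_idx)→2500, (C,merge)→2970, (A,merge)→3140, (C,hash)→4160 …(+2); best=1220 via (C,nl_idx)
  {BC}: card=500; try (C,nl_idx)→4100, (C,hash)→4800, (B,merge)→6500, (C,merge)→6650, (B,hash)→7700, (B,nl)→100250 …(+1); best=4100 via (C,nl_idx)
  {ABC}: card=250; try (A,hash)→5720, (A,nl_idx)→7850, (B,hash)→8920, (A,merge)→9740, (B,merge)→10220, (C,hash)→13920 …(+5); best=5720 via (A,hash)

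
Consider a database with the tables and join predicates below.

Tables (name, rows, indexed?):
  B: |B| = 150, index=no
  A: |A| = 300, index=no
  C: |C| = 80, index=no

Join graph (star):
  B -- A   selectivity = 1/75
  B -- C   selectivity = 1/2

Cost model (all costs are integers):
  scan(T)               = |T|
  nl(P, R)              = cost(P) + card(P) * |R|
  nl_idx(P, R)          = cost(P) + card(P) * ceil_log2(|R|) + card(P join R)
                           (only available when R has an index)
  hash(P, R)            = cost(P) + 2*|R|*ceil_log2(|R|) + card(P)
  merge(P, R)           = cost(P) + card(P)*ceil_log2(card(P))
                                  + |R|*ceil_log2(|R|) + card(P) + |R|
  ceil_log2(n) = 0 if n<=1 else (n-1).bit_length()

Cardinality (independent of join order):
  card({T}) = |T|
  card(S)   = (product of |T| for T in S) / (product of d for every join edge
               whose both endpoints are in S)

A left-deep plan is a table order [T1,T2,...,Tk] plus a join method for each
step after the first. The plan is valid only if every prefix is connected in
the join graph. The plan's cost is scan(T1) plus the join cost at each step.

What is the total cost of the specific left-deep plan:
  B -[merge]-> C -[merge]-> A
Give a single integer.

step 1: scan B: cost=150, card=150
step 2: join C via merge
    card(P join C) = 150*80/(2) = 6000
    cost = 150 + 150*8 + 80*7 + 150 + 80 = 2140
step 3: join A via merge
    card(P join A) = 6000*300/(75) = 24000
    cost = 2140 + 6000*13 + 300*9 + 6000 + 300 = 89140

89140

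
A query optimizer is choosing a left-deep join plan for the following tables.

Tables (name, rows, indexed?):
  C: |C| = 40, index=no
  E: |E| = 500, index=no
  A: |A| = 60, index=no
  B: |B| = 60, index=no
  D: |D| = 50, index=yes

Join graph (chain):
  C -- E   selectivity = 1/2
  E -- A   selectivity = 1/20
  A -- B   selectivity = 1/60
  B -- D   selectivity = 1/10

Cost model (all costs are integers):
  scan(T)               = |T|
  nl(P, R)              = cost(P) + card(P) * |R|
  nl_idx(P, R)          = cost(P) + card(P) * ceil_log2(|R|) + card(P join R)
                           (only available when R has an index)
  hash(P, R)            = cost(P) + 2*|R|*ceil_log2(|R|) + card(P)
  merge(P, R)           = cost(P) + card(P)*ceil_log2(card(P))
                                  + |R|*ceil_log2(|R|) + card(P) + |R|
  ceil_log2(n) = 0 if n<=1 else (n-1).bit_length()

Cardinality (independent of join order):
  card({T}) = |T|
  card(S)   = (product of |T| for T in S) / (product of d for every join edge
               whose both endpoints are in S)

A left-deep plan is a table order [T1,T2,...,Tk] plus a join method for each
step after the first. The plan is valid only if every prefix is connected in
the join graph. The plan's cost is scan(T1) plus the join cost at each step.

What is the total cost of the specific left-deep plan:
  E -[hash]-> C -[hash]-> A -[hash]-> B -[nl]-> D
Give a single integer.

1542920

step 1: scan E: cost=500, card=500
step 2: join C via hash
    card(P join C) = 500*40/(2) = 10000
    cost = 500 + 2*40*6 + 500 = 1480
step 3: join A via hash
    card(P join A) = 10000*60/(20) = 30000
    cost = 1480 + 2*60*6 + 10000 = 12200
step 4: join B via hash
    card(P join B) = 30000*60/(60) = 30000
    cost = 12200 + 2*60*6 + 30000 = 42920
step 5: join D via nl
    card(P join D) = 30000*50/(10) = 150000
    cost = 42920 + 30000*50 = 1542920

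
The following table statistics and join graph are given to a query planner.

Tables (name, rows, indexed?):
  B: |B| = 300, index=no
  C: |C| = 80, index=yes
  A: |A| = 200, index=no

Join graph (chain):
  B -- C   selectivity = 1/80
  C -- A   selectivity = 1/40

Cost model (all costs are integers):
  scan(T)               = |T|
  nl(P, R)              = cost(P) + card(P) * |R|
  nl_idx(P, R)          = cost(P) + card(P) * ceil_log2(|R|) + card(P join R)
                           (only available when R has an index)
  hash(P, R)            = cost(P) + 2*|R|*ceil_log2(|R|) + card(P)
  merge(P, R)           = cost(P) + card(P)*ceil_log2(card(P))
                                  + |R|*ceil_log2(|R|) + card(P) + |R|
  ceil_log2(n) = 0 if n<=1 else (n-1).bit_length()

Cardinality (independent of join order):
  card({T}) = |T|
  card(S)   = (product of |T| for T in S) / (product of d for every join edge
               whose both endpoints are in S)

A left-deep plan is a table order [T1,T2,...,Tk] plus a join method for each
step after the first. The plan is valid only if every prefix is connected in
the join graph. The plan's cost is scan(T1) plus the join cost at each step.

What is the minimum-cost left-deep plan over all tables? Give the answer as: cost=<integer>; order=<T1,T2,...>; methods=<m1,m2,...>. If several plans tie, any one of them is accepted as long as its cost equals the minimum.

cost=5220; order=B,C,A; methods=hash,hash

Selinger DP (subsets sized 1..n):
  {B}: scan cost=300, card=300
  {C}: scan cost=80, card=80
  {A}: scan cost=200, card=200
  {BC}: card=300; try (C,hash)→1720, (C,nl_idx)→2700, (B,merge)→3720, (C,merge)→3940, (B,hash)→5560, (B,nl)→24080 …(+1); best=1720 via (C,hash)
  {AC}: card=400; try (C,hash)→1520, (C,nl_idx)→2000, (A,merge)→2520, (C,merge)→2640, (A,hash)→3360, (A,nl)→16080 …(+1); best=1520 via (C,hash)
  {ABC}: card=1500; try (A,hash)→5220, (A,merge)→6520, (B,hash)→7320, (B,merge)→8520, (A,nl)→61720, (B,nl)→121520; best=5220 via (A,hash)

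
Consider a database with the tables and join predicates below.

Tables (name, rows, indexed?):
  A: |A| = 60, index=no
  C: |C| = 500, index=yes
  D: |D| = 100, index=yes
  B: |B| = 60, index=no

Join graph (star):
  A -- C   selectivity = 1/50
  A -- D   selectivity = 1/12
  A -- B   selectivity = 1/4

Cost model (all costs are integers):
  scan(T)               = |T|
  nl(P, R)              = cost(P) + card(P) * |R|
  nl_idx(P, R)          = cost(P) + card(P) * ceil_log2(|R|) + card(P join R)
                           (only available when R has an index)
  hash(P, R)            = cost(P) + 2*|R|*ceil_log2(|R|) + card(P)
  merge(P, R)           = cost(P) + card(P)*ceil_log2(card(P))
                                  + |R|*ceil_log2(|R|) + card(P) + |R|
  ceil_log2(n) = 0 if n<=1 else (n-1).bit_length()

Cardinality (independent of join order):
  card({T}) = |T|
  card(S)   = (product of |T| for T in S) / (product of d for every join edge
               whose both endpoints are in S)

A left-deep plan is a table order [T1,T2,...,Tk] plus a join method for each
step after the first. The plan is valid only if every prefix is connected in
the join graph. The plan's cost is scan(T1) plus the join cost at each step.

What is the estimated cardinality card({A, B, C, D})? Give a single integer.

75000

Tables in S: A(60), B(60), C(500), D(100)
Edges inside S: A-C(d=50), A-D(d=12), A-B(d=4)
numerator = 60 * 60 * 500 * 100 = 180000000
denominator = 50 * 12 * 4 = 2400
card(S) = 180000000 / 2400 = 75000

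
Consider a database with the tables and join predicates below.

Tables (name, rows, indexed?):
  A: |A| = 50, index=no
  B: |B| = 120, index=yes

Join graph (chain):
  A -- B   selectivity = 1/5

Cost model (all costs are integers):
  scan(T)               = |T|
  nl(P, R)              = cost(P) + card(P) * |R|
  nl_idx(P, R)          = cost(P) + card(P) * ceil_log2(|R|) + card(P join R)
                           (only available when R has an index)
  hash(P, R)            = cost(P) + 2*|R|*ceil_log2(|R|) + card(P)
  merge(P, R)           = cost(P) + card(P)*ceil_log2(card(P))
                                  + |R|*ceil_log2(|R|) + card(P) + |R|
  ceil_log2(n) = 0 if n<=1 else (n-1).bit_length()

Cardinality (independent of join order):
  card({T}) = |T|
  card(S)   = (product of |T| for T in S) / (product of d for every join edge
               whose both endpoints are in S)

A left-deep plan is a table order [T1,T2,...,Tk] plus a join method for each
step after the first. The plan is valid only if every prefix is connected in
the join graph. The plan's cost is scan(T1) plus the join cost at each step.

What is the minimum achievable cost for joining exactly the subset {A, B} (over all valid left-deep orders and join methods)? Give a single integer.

840

Selinger DP over subsets of {A,B}:
  {A}: scan cost=50, card=50
  {B}: scan cost=120, card=120
  {AB}: card=1200; try (A,hash)→840, (B,merge)→1360, (A,merge)→1430, (B,nl_idx)→1600, (B,hash)→1780, (B,nl)→6050 …(+1); best=840 via (A,hash)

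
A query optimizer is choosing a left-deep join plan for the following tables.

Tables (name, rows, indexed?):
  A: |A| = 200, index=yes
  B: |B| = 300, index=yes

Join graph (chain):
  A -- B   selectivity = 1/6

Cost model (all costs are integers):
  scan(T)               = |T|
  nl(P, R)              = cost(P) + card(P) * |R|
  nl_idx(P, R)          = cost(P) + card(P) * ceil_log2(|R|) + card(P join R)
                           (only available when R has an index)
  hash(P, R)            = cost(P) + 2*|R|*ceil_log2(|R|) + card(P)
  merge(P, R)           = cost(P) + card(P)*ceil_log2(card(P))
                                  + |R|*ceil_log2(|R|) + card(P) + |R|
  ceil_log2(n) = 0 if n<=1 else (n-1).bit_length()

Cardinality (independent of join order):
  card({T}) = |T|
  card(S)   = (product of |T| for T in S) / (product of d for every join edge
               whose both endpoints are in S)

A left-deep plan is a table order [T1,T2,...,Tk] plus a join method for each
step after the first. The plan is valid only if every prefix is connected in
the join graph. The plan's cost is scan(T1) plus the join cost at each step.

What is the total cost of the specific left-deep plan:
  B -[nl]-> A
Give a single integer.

step 1: scan B: cost=300, card=300
step 2: join A via nl
    card(P join A) = 300*200/(6) = 10000
    cost = 300 + 300*200 = 60300

60300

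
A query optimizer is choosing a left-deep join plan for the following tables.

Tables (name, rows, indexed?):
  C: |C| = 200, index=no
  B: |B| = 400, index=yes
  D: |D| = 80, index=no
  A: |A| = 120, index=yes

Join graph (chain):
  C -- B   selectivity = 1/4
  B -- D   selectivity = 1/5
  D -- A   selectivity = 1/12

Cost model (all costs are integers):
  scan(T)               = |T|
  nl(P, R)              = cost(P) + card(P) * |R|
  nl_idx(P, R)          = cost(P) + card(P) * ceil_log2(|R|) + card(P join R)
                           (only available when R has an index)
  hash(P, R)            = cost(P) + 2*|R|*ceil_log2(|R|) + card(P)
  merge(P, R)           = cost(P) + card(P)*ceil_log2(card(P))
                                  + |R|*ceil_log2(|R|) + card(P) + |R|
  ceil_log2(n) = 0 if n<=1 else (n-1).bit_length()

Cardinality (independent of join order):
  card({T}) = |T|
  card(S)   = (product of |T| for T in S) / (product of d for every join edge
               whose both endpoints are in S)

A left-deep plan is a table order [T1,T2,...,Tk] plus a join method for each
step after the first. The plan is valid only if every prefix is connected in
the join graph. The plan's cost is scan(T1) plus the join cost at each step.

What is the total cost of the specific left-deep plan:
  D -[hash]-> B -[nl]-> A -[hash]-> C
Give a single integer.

842560

step 1: scan D: cost=80, card=80
step 2: join B via hash
    card(P join B) = 80*400/(5) = 6400
    cost = 80 + 2*400*9 + 80 = 7360
step 3: join A via nl
    card(P join A) = 6400*120/(12) = 64000
    cost = 7360 + 6400*120 = 775360
step 4: join C via hash
    card(P join C) = 64000*200/(4) = 3200000
    cost = 775360 + 2*200*8 + 64000 = 842560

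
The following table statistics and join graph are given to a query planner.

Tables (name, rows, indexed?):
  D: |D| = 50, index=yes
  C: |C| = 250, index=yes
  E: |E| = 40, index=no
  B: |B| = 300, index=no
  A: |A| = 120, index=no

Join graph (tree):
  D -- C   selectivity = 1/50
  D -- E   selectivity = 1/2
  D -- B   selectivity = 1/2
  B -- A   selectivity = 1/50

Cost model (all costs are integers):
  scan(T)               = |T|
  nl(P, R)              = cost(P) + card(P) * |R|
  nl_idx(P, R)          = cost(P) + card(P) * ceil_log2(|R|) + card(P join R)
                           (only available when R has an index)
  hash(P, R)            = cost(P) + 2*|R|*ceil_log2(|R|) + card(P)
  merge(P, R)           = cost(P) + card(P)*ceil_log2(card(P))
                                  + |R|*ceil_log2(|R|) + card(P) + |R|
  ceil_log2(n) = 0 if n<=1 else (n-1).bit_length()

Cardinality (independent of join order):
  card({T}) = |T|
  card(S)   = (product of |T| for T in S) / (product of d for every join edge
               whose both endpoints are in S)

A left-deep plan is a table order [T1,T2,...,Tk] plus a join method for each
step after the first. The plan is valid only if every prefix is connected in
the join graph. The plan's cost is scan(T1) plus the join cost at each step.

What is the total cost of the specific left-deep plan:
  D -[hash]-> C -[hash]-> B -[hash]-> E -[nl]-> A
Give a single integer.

90047730

step 1: scan D: cost=50, card=50
step 2: join C via hash
    card(P join C) = 50*250/(50) = 250
    cost = 50 + 2*250*8 + 50 = 4100
step 3: join B via hash
    card(P join B) = 250*300/(2) = 37500
    cost = 4100 + 2*300*9 + 250 = 9750
step 4: join E via hash
    card(P join E) = 37500*40/(2) = 750000
    cost = 9750 + 2*40*6 + 37500 = 47730
step 5: join A via nl
    card(P join A) = 750000*120/(50) = 1800000
    cost = 47730 + 750000*120 = 90047730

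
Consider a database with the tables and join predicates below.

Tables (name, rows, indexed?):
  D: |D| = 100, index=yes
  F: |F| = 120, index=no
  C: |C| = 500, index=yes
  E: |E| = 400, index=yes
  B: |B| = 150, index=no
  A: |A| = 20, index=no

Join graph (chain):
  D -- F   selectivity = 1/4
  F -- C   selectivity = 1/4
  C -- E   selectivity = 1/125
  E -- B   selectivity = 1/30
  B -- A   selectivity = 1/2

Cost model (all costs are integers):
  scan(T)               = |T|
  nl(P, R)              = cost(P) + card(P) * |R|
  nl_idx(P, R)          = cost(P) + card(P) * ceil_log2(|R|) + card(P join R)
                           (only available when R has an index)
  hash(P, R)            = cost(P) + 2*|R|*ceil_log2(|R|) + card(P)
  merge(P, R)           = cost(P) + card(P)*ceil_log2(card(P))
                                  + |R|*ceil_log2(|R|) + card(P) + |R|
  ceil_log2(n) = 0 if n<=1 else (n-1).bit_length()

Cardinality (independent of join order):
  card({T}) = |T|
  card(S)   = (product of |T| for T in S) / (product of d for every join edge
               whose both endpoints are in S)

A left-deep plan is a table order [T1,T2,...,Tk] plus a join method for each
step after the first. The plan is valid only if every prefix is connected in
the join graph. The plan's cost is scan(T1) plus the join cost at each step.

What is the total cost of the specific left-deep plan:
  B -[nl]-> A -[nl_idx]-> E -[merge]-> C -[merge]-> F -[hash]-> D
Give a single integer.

step 1: scan B: cost=150, card=150
step 2: join A via nl
    card(P join A) = 150*20/(2) = 1500
    cost = 150 + 150*20 = 3150
step 3: join E via nl_idx
    card(P join E) = 1500*400/(30) = 20000
    cost = 3150 + 1500*9 + 20000 = 36650
step 4: join C via merge
    card(P join C) = 20000*500/(125) = 80000
    cost = 36650 + 20000*15 + 500*9 + 20000 + 500 = 361650
step 5: join F via merge
    card(P join F) = 80000*120/(4) = 2400000
    cost = 361650 + 80000*17 + 120*7 + 80000 + 120 = 1802610
step 6: join D via hash
    card(P join D) = 2400000*100/(4) = 60000000
    cost = 1802610 + 2*100*7 + 2400000 = 4204010

4204010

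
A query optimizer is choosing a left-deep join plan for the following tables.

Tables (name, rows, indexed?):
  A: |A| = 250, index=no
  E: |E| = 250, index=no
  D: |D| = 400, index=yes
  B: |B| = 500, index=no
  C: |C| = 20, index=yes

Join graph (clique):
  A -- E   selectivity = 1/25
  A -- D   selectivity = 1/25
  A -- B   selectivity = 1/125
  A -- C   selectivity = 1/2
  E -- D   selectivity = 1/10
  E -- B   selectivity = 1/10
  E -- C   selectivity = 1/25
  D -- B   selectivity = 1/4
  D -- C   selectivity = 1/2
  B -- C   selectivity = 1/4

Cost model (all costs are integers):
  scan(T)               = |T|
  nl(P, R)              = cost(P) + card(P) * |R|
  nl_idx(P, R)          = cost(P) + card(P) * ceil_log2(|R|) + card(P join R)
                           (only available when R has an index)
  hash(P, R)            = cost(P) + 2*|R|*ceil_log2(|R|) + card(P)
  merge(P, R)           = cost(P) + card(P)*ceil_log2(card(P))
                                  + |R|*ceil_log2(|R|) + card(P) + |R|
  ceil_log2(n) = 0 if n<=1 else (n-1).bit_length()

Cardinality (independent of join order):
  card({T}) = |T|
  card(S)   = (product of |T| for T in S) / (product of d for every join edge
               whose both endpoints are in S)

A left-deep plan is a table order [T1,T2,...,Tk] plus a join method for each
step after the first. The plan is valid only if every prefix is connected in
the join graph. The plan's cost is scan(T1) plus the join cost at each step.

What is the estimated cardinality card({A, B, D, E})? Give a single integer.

Tables in S: A(250), B(500), D(400), E(250)
Edges inside S: A-E(d=25), A-D(d=25), A-B(d=125), E-D(d=10), E-B(d=10), D-B(d=4)
numerator = 250 * 500 * 400 * 250 = 12500000000
denominator = 25 * 25 * 125 * 10 * 10 * 4 = 31250000
card(S) = 12500000000 / 31250000 = 400

400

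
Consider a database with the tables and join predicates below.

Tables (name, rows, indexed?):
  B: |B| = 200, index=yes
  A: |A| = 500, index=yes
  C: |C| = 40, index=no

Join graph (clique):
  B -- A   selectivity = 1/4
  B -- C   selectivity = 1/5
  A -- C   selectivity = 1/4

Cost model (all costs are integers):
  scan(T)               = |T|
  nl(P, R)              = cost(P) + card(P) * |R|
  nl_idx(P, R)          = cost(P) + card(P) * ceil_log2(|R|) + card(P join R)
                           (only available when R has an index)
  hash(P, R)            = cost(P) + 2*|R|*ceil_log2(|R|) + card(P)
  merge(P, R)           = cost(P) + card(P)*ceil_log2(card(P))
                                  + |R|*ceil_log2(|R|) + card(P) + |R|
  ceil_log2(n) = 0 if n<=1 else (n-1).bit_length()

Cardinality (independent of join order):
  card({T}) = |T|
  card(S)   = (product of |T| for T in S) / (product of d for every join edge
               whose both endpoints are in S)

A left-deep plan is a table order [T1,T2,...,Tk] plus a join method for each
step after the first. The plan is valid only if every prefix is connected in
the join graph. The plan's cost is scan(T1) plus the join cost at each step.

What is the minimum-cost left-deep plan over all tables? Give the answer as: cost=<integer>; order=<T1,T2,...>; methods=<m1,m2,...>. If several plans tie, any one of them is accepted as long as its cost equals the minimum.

cost=9680; order=A,C,B; methods=hash,hash

Selinger DP (subsets sized 1..n):
  {B}: scan cost=200, card=200
  {A}: scan cost=500, card=500
  {C}: scan cost=40, card=40
  {AB}: card=25000; try (B,hash)→4200, (A,merge)→7000, (B,merge)→7300, (A,hash)→9400, (A,nl_idx)→27000, (B,nl_idx)→29500 …(+2); best=4200 via (B,hash)
  {BC}: card=1600; try (C,hash)→880, (B,nl_idx)→1960, (B,merge)→2120, (C,merge)→2280, (B,hash)→3280, (B,nl)→8040 …(+1); best=880 via (C,hash)
  {AC}: card=5000; try (C,hash)→1480, (A,merge)→5320, (A,nl_idx)→5400, (C,merge)→5780, (A,hash)→9080, (A,nl)→20040 …(+1); best=1480 via (C,hash)
  {ABC}: card=50000; try (B,hash)→9680, (A,hash)→11480, (A,merge)→25080, (C,hash)→29680, (A,nl_idx)→65280, (B,merge)→73280 …(+5); best=9680 via (B,hash)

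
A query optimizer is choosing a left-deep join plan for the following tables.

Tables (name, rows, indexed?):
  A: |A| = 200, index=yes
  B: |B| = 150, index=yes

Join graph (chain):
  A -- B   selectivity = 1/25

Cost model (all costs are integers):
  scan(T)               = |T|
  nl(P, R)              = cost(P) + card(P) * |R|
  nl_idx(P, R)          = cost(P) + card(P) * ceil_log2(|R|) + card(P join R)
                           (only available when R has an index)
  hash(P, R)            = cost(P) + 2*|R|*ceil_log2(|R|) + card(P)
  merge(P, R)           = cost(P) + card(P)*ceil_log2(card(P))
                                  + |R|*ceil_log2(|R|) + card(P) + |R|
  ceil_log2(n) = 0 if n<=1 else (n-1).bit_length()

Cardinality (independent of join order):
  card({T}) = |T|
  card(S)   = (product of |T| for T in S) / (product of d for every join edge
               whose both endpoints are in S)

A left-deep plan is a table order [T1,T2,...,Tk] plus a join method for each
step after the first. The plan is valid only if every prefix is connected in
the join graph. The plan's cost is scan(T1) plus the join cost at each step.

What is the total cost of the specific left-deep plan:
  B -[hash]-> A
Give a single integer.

step 1: scan B: cost=150, card=150
step 2: join A via hash
    card(P join A) = 150*200/(25) = 1200
    cost = 150 + 2*200*8 + 150 = 3500

3500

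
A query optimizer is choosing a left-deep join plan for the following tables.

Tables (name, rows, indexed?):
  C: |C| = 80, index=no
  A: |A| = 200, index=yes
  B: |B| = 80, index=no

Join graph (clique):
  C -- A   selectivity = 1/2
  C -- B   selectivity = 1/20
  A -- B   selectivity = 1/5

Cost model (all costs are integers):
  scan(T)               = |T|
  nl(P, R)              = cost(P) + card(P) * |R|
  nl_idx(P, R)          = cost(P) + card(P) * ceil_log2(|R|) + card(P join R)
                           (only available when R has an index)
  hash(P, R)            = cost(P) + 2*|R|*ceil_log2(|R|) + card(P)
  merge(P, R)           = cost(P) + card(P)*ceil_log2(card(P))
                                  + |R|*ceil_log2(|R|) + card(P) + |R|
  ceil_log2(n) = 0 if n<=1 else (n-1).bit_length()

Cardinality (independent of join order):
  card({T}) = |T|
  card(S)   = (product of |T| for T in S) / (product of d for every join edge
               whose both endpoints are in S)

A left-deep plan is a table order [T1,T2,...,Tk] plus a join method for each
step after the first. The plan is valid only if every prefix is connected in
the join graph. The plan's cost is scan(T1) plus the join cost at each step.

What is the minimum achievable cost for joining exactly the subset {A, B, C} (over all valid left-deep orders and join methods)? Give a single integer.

4800

Selinger DP over subsets of {A,B,C}:
  {C}: scan cost=80, card=80
  {A}: scan cost=200, card=200
  {B}: scan cost=80, card=80
  {AC}: card=8000; try (C,hash)→1520, (A,merge)→2520, (C,merge)→2640, (A,hash)→3360, (A,nl_idx)→8720, (A,nl)→16080 …(+1); best=1520 via (C,hash)
  {BC}: card=320; try (C,hash)→1280, (B,hash)→1280, (C,merge)→1360, (B,merge)→1360, (C,nl)→6480, (B,nl)→6480; best=1280 via (C,hash)
  {AB}: card=3200; try (B,hash)→1520, (A,merge)→2520, (B,merge)→2640, (A,hash)→3360, (A,nl_idx)→3920, (A,nl)→16080 …(+1); best=1520 via (B,hash)
  {ABC}: card=6400; try (A,hash)→4800, (C,hash)→5840, (A,merge)→6280, (A,nl_idx)→10240, (B,hash)→10640, (C,merge)→43760 …(+4); best=4800 via (A,hash)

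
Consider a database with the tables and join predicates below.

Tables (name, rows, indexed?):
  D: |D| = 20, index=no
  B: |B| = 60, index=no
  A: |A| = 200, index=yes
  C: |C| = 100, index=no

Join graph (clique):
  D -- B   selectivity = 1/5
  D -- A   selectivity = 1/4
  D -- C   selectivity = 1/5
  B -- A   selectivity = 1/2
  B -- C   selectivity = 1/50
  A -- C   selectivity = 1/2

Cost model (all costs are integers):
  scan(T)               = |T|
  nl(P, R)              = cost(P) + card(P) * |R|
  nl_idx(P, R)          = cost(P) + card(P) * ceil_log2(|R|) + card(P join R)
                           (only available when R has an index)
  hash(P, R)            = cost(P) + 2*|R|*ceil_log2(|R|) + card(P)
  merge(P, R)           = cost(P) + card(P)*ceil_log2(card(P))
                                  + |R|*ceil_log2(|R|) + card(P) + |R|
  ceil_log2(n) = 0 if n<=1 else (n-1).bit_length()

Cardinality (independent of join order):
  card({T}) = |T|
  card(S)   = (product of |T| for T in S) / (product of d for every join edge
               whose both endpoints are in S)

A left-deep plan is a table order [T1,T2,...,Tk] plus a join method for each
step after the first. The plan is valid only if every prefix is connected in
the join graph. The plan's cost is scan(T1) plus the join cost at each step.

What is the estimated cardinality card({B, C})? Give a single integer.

120

Tables in S: B(60), C(100)
Edges inside S: B-C(d=50)
numerator = 60 * 100 = 6000
denominator = 50 = 50
card(S) = 6000 / 50 = 120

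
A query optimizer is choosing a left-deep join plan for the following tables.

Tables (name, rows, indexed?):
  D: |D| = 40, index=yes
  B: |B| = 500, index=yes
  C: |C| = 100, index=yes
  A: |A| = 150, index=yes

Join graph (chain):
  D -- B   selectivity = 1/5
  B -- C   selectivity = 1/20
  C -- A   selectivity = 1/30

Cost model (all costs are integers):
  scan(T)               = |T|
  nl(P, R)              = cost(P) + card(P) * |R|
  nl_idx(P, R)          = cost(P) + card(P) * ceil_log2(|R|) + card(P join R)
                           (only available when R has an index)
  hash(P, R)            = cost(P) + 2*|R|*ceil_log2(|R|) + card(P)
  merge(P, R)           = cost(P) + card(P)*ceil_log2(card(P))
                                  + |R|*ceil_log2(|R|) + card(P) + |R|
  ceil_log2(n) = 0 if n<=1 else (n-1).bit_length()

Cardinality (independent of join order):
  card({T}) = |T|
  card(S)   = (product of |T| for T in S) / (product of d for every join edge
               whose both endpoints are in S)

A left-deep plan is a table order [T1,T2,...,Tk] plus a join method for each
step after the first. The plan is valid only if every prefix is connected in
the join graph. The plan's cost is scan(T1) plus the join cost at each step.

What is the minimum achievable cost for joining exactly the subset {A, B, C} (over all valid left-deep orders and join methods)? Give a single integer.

7300

Selinger DP over subsets of {A,B,C}:
  {B}: scan cost=500, card=500
  {C}: scan cost=100, card=100
  {A}: scan cost=150, card=150
  {BC}: card=2500; try (C,hash)→2400, (B,nl_idx)→3500, (B,merge)→5900, (C,merge)→6300, (C,nl_idx)→6500, (B,hash)→9200 …(+2); best=2400 via (C,hash)
  {AC}: card=500; try (A,nl_idx)→1400, (C,hash)→1700, (C,nl_idx)→1700, (A,merge)→2250, (C,merge)→2300, (A,hash)→2600 …(+2); best=1400 via (A,nl_idx)
  {ABC}: card=12500; try (A,hash)→7300, (B,hash)→10900, (B,merge)→11400, (B,nl_idx)→18400, (A,nl_idx)→34900, (A,merge)→36250 …(+2); best=7300 via (A,hash)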